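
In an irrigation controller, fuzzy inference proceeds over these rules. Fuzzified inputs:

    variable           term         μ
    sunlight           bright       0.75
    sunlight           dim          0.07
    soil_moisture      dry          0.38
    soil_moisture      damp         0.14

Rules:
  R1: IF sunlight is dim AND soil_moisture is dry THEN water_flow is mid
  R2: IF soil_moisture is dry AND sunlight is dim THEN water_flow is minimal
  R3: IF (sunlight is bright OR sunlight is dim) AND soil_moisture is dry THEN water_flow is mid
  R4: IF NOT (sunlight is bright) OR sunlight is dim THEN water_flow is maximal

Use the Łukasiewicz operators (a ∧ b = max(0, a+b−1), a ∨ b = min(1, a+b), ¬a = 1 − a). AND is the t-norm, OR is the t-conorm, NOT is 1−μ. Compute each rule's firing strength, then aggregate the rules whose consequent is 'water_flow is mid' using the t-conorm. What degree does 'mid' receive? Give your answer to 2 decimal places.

R1: dim=0.07, dry=0.38; AND[max(0, a+b−1)] → w = 0.00
R2: dry=0.38, dim=0.07; AND[max(0, a+b−1)] → w = 0.00
R3: (bright=0.75 OR dim=0.07) = 0.82; AND[max(0, a+b−1)] with dry=0.38 → w = 0.20
R4: ¬bright=1−0.75=0.25, dim=0.07; OR[min(1, a+b)] → w = 0.32
Rules with consequent 'mid': {R1, R3} → strengths 0.00, 0.20
Aggregate via t-conorm [min(1, a+b)]: 0.20

0.20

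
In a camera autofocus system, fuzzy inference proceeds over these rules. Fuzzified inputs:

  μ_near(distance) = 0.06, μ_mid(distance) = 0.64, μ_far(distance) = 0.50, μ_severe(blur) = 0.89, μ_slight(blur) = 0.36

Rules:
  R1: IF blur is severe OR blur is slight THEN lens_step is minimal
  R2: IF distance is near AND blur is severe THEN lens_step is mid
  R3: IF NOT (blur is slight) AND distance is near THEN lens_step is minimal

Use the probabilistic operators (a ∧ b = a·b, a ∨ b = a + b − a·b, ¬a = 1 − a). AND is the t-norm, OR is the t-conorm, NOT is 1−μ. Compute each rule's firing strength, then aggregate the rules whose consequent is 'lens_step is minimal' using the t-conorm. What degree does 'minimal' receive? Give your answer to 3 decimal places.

0.932

R1: severe=0.89, slight=0.36; OR[a + b − a·b] → w = 0.9296
R2: near=0.06, severe=0.89; AND[a·b] → w = 0.0534
R3: ¬slight=1−0.36=0.64, near=0.06; AND[a·b] → w = 0.0384
Rules with consequent 'minimal': {R1, R3} → strengths 0.9296, 0.0384
Aggregate via t-conorm [a + b − a·b]: 0.9323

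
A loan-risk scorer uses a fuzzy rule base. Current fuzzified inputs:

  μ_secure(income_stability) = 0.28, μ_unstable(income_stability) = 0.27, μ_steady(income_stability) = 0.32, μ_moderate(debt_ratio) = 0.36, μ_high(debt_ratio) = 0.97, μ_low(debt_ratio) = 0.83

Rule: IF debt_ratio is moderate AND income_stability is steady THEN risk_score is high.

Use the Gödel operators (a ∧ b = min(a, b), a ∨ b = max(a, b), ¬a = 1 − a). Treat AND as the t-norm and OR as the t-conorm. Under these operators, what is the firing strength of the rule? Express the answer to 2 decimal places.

0.32

firing strength: moderate=0.36, steady=0.32; AND[min(a, b)] → w = 0.32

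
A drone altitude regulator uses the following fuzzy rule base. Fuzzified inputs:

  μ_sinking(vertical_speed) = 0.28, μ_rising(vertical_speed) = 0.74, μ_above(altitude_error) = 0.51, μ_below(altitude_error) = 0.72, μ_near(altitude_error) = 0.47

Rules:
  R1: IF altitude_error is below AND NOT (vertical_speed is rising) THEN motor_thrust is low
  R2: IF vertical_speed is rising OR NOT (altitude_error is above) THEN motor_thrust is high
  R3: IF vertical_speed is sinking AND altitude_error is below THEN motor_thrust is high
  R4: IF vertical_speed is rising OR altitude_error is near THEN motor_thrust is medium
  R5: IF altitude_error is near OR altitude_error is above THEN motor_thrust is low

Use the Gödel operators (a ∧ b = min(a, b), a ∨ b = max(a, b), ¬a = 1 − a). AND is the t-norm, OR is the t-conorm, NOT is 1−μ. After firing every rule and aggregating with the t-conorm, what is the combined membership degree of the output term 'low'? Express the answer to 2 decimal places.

R1: below=0.72, ¬rising=1−0.74=0.26; AND[min(a, b)] → w = 0.26
R2: rising=0.74, ¬above=1−0.51=0.49; OR[max(a, b)] → w = 0.74
R3: sinking=0.28, below=0.72; AND[min(a, b)] → w = 0.28
R4: rising=0.74, near=0.47; OR[max(a, b)] → w = 0.74
R5: near=0.47, above=0.51; OR[max(a, b)] → w = 0.51
Rules with consequent 'low': {R1, R5} → strengths 0.26, 0.51
Aggregate via t-conorm [max(a, b)]: 0.51

0.51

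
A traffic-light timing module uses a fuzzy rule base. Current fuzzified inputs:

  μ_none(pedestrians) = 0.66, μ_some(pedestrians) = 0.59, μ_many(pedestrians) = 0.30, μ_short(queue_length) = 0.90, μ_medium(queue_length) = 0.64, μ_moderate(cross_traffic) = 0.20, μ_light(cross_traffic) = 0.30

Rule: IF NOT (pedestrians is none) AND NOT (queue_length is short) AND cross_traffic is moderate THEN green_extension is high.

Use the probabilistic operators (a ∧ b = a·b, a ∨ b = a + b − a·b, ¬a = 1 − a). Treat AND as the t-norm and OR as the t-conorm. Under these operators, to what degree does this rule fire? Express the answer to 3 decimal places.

0.007

firing strength: ¬none=1−0.66=0.34, ¬short=1−0.90=0.10, moderate=0.20; AND[a·b] → w = 0.0068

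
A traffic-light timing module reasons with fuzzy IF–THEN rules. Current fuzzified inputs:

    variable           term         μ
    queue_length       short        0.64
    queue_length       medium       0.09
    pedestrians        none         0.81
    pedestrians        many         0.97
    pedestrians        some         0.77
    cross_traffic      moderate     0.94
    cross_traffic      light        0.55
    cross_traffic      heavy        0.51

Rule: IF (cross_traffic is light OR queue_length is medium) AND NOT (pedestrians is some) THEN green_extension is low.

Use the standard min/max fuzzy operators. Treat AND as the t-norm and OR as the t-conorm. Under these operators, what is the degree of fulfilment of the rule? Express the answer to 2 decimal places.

firing strength: (light=0.55 OR medium=0.09) = 0.55; AND[min(a, b)] with ¬some=1−0.77=0.23 → w = 0.23

0.23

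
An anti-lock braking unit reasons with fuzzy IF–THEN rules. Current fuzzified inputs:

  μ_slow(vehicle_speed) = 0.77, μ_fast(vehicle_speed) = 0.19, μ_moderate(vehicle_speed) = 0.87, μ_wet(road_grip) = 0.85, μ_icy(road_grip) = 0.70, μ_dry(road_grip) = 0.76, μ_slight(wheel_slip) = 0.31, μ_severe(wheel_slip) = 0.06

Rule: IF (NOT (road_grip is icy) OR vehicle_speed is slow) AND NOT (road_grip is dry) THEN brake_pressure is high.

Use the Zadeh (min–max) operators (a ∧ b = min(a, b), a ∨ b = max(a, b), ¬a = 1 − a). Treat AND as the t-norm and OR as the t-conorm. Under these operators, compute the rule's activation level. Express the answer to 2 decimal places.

firing strength: (¬icy=1−0.70=0.30 OR slow=0.77) = 0.77; AND[min(a, b)] with ¬dry=1−0.76=0.24 → w = 0.24

0.24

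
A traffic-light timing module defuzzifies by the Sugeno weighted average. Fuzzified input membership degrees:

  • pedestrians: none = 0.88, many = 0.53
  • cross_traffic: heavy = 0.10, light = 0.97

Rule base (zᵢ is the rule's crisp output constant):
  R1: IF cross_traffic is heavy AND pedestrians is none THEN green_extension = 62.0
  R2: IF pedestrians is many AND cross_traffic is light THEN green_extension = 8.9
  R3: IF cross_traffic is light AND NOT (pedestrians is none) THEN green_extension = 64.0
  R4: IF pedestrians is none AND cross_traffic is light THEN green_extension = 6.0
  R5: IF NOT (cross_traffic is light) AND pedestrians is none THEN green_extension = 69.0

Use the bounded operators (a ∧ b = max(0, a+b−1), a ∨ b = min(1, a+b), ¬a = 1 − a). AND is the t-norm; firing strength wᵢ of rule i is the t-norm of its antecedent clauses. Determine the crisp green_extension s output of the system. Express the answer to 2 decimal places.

R1 (z=62.0): heavy=0.10, none=0.88; AND[max(0, a+b−1)] → w = 0.00
R2 (z=8.9): many=0.53, light=0.97; AND[max(0, a+b−1)] → w = 0.50
R3 (z=64.0): light=0.97, ¬none=1−0.88=0.12; AND[max(0, a+b−1)] → w = 0.09
R4 (z=6.0): none=0.88, light=0.97; AND[max(0, a+b−1)] → w = 0.85
R5 (z=69.0): ¬light=1−0.97=0.03, none=0.88; AND[max(0, a+b−1)] → w = 0.00
Weighted average = (0.00·62.0 + 0.50·8.9 + 0.09·64.0 + 0.85·6.0 + 0.00·69.0) / (0.00 + 0.50 + 0.09 + 0.85 + 0.00)
  = 15.3100 / 1.4400 = 10.63

10.63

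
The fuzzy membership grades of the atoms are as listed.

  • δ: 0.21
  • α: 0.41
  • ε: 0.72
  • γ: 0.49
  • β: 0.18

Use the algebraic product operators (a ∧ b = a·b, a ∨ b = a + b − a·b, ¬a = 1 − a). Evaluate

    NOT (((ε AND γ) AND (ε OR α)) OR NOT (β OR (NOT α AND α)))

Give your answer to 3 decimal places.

0.267

ε AND γ = a·b on (0.7200, 0.4900) = 0.3528
ε OR α = a + b − a·b on (0.7200, 0.4100) = 0.8348
(ε AND γ) AND (ε OR α) = a·b on (0.3528, 0.8348) = 0.2945
NOT α = 1 − 0.4100 = 0.5900
NOT α AND α = a·b on (0.5900, 0.4100) = 0.2419
β OR (NOT α AND α) = a + b − a·b on (0.1800, 0.2419) = 0.3784
NOT (β OR (NOT α AND α)) = 1 − 0.3784 = 0.6216
((ε AND γ) AND (ε OR α)) OR NOT (β OR (NOT α AND α)) = a + b − a·b on (0.2945, 0.6216) = 0.7331
NOT (((ε AND γ) AND (ε OR α)) OR NOT (β OR (NOT α AND α))) = 1 − 0.7331 = 0.2669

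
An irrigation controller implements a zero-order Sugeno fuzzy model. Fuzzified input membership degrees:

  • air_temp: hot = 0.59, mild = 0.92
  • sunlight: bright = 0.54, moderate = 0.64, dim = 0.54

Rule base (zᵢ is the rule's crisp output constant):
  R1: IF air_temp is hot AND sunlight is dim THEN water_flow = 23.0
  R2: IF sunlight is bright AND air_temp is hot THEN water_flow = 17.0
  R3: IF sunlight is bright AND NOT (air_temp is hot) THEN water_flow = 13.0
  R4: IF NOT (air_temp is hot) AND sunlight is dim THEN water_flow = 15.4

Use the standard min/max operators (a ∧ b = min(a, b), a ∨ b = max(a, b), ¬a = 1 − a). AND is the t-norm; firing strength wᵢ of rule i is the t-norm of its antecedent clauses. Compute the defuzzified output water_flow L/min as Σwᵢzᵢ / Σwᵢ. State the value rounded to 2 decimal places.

R1 (z=23.0): hot=0.59, dim=0.54; AND[min(a, b)] → w = 0.54
R2 (z=17.0): bright=0.54, hot=0.59; AND[min(a, b)] → w = 0.54
R3 (z=13.0): bright=0.54, ¬hot=1−0.59=0.41; AND[min(a, b)] → w = 0.41
R4 (z=15.4): ¬hot=1−0.59=0.41, dim=0.54; AND[min(a, b)] → w = 0.41
Weighted average = (0.54·23.0 + 0.54·17.0 + 0.41·13.0 + 0.41·15.4) / (0.54 + 0.54 + 0.41 + 0.41)
  = 33.2440 / 1.9000 = 17.50

17.50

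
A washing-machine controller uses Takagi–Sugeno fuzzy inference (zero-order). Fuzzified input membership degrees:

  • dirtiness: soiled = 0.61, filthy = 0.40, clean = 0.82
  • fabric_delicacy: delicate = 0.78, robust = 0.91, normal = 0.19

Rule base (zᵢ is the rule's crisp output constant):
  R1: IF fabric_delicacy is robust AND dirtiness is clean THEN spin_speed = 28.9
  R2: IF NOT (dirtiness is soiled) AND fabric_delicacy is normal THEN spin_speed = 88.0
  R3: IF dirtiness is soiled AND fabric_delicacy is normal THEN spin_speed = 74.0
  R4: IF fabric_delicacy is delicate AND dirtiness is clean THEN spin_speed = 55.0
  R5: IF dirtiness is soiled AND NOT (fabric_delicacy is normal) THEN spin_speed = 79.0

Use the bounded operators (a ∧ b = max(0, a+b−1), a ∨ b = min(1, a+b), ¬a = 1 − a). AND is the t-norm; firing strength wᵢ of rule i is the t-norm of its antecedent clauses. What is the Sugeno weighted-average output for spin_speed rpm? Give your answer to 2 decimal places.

49.87

R1 (z=28.9): robust=0.91, clean=0.82; AND[max(0, a+b−1)] → w = 0.73
R2 (z=88.0): ¬soiled=1−0.61=0.39, normal=0.19; AND[max(0, a+b−1)] → w = 0.00
R3 (z=74.0): soiled=0.61, normal=0.19; AND[max(0, a+b−1)] → w = 0.00
R4 (z=55.0): delicate=0.78, clean=0.82; AND[max(0, a+b−1)] → w = 0.60
R5 (z=79.0): soiled=0.61, ¬normal=1−0.19=0.81; AND[max(0, a+b−1)] → w = 0.42
Weighted average = (0.73·28.9 + 0.00·88.0 + 0.00·74.0 + 0.60·55.0 + 0.42·79.0) / (0.73 + 0.00 + 0.00 + 0.60 + 0.42)
  = 87.2770 / 1.7500 = 49.87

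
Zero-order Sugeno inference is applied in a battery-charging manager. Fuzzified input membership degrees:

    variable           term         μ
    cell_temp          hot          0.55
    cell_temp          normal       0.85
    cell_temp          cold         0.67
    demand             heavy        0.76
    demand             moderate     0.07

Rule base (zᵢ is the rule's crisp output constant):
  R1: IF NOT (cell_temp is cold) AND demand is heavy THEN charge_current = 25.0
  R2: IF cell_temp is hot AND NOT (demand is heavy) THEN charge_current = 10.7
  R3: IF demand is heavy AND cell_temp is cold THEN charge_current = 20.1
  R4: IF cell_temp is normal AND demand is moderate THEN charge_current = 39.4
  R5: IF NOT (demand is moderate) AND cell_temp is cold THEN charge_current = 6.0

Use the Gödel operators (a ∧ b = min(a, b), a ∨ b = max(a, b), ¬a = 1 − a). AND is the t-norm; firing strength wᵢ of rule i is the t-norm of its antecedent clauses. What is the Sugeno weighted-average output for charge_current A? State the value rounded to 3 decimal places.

R1 (z=25.0): ¬cold=1−0.67=0.33, heavy=0.76; AND[min(a, b)] → w = 0.33
R2 (z=10.7): hot=0.55, ¬heavy=1−0.76=0.24; AND[min(a, b)] → w = 0.24
R3 (z=20.1): heavy=0.76, cold=0.67; AND[min(a, b)] → w = 0.67
R4 (z=39.4): normal=0.85, moderate=0.07; AND[min(a, b)] → w = 0.07
R5 (z=6.0): ¬moderate=1−0.07=0.93, cold=0.67; AND[min(a, b)] → w = 0.67
Weighted average = (0.33·25.0 + 0.24·10.7 + 0.67·20.1 + 0.07·39.4 + 0.67·6.0) / (0.33 + 0.24 + 0.67 + 0.07 + 0.67)
  = 31.0630 / 1.9800 = 15.688

15.688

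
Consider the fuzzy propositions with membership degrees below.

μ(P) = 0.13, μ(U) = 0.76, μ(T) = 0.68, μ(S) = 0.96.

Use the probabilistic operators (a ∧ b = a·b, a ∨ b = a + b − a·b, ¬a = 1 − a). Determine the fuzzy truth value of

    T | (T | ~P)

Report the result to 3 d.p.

~P = 1 − 0.1300 = 0.8700
T | ~P = a + b − a·b on (0.6800, 0.8700) = 0.9584
T | (T | ~P) = a + b − a·b on (0.6800, 0.9584) = 0.9867

0.987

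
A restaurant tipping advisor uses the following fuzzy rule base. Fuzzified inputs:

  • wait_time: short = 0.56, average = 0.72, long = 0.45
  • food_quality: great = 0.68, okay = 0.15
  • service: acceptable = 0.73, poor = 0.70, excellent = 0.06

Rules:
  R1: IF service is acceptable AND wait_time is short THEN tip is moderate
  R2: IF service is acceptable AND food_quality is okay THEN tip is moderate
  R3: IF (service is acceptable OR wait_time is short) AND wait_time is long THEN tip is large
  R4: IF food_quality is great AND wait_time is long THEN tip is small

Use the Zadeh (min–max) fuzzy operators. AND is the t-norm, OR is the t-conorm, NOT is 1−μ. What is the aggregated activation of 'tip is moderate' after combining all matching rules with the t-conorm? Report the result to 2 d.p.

R1: acceptable=0.73, short=0.56; AND[min(a, b)] → w = 0.56
R2: acceptable=0.73, okay=0.15; AND[min(a, b)] → w = 0.15
R3: (acceptable=0.73 OR short=0.56) = 0.73; AND[min(a, b)] with long=0.45 → w = 0.45
R4: great=0.68, long=0.45; AND[min(a, b)] → w = 0.45
Rules with consequent 'moderate': {R1, R2} → strengths 0.56, 0.15
Aggregate via t-conorm [max(a, b)]: 0.56

0.56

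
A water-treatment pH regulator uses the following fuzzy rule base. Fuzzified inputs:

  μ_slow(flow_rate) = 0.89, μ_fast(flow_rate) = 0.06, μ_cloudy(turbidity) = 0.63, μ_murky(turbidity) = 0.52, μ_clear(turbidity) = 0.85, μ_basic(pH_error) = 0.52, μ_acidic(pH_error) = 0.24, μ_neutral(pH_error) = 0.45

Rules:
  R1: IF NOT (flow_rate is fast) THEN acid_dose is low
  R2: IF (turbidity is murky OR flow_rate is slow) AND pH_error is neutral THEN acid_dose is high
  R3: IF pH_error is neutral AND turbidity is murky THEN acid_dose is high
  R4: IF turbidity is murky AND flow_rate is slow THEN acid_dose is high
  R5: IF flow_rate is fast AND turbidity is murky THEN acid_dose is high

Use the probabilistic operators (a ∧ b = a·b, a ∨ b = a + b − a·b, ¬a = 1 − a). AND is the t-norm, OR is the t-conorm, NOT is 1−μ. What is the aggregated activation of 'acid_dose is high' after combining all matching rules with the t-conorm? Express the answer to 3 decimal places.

0.771

R1: ¬fast=1−0.06=0.94 → w = 0.9400
R2: (murky=0.52 OR slow=0.89) = 0.9472; AND[a·b] with neutral=0.45 → w = 0.4262
R3: neutral=0.45, murky=0.52; AND[a·b] → w = 0.2340
R4: murky=0.52, slow=0.89; AND[a·b] → w = 0.4628
R5: fast=0.06, murky=0.52; AND[a·b] → w = 0.0312
Rules with consequent 'high': {R2, R3, R4, R5} → strengths 0.4262, 0.2340, 0.4628, 0.0312
Aggregate via t-conorm [a + b − a·b]: 0.7713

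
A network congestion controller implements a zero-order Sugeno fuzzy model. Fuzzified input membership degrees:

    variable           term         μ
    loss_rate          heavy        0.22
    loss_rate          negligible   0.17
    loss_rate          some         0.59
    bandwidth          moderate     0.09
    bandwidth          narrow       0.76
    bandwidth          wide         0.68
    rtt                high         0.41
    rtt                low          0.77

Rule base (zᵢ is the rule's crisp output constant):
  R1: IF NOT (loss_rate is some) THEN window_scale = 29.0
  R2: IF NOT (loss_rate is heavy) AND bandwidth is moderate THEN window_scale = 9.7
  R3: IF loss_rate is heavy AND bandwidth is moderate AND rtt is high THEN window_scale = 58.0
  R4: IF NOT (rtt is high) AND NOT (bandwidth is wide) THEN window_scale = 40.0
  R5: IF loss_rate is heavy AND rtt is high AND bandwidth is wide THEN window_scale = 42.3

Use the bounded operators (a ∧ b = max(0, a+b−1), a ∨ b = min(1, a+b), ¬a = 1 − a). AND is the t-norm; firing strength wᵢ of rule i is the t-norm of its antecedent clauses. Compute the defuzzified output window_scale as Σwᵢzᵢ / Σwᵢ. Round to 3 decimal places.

R1 (z=29.0): ¬some=1−0.59=0.41 → w = 0.41
R2 (z=9.7): ¬heavy=1−0.22=0.78, moderate=0.09; AND[max(0, a+b−1)] → w = 0.00
R3 (z=58.0): heavy=0.22, moderate=0.09, high=0.41; AND[max(0, a+b−1)] → w = 0.00
R4 (z=40.0): ¬high=1−0.41=0.59, ¬wide=1−0.68=0.32; AND[max(0, a+b−1)] → w = 0.00
R5 (z=42.3): heavy=0.22, high=0.41, wide=0.68; AND[max(0, a+b−1)] → w = 0.00
Weighted average = (0.41·29.0 + 0.00·9.7 + 0.00·58.0 + 0.00·40.0 + 0.00·42.3) / (0.41 + 0.00 + 0.00 + 0.00 + 0.00)
  = 11.8900 / 0.4100 = 29.000

29.000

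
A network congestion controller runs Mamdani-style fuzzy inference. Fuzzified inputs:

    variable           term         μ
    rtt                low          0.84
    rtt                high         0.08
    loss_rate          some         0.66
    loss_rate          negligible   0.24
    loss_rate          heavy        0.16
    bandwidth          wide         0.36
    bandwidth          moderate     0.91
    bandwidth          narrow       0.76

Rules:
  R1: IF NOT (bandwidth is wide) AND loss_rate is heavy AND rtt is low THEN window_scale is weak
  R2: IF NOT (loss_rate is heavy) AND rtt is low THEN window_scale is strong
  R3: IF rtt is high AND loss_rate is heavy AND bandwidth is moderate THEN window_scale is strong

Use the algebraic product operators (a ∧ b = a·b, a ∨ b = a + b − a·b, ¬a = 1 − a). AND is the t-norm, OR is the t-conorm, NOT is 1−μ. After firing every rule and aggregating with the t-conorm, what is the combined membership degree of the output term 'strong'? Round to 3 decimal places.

0.709

R1: ¬wide=1−0.36=0.64, heavy=0.16, low=0.84; AND[a·b] → w = 0.0860
R2: ¬heavy=1−0.16=0.84, low=0.84; AND[a·b] → w = 0.7056
R3: high=0.08, heavy=0.16, moderate=0.91; AND[a·b] → w = 0.0116
Rules with consequent 'strong': {R2, R3} → strengths 0.7056, 0.0116
Aggregate via t-conorm [a + b − a·b]: 0.7090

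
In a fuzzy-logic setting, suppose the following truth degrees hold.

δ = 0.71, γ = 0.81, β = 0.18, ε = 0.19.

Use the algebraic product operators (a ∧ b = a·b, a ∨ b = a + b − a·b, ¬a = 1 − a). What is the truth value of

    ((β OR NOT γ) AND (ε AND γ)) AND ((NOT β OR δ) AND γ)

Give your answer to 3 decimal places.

0.040

NOT γ = 1 − 0.8100 = 0.1900
β OR NOT γ = a + b − a·b on (0.1800, 0.1900) = 0.3358
ε AND γ = a·b on (0.1900, 0.8100) = 0.1539
(β OR NOT γ) AND (ε AND γ) = a·b on (0.3358, 0.1539) = 0.0517
NOT β = 1 − 0.1800 = 0.8200
NOT β OR δ = a + b − a·b on (0.8200, 0.7100) = 0.9478
(NOT β OR δ) AND γ = a·b on (0.9478, 0.8100) = 0.7677
((β OR NOT γ) AND (ε AND γ)) AND ((NOT β OR δ) AND γ) = a·b on (0.0517, 0.7677) = 0.0397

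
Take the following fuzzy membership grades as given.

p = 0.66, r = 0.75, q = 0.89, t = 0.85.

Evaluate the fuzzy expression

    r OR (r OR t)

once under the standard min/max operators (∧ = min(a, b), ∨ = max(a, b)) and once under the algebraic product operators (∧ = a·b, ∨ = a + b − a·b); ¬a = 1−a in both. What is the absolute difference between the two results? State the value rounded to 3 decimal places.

Under standard min/max:
  r OR t = max(a, b) on (0.75, 0.85) = 0.85
  r OR (r OR t) = max(a, b) on (0.75, 0.85) = 0.85
  → value = 0.8500
Under algebraic product:
  r OR t = a + b − a·b on (0.7500, 0.8500) = 0.9625
  r OR (r OR t) = a + b − a·b on (0.7500, 0.9625) = 0.9906
  → value = 0.9906
|0.8500 − 0.9906| = 0.141

0.141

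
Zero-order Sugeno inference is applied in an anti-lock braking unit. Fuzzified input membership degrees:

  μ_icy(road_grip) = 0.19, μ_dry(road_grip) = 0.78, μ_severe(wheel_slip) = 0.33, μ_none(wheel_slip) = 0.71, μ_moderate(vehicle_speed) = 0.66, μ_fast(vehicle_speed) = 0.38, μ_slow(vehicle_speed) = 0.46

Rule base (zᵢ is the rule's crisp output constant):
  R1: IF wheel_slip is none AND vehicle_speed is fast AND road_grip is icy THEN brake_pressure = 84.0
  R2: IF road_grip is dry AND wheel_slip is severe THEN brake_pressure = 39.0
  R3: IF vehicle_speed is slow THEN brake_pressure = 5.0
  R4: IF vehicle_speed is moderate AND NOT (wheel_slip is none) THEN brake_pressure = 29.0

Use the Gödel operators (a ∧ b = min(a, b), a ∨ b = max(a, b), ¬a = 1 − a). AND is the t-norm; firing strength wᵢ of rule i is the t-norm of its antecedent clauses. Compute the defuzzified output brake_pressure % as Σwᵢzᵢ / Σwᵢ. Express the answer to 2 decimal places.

31.13

R1 (z=84.0): none=0.71, fast=0.38, icy=0.19; AND[min(a, b)] → w = 0.19
R2 (z=39.0): dry=0.78, severe=0.33; AND[min(a, b)] → w = 0.33
R3 (z=5.0): slow=0.46 → w = 0.46
R4 (z=29.0): moderate=0.66, ¬none=1−0.71=0.29; AND[min(a, b)] → w = 0.29
Weighted average = (0.19·84.0 + 0.33·39.0 + 0.46·5.0 + 0.29·29.0) / (0.19 + 0.33 + 0.46 + 0.29)
  = 39.5400 / 1.2700 = 31.13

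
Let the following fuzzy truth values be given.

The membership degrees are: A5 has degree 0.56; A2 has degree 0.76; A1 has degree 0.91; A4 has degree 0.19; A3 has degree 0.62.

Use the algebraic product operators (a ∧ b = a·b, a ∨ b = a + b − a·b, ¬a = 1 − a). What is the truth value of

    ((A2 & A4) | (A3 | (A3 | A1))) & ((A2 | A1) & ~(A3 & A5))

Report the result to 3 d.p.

0.632

A2 & A4 = a·b on (0.7600, 0.1900) = 0.1444
A3 | A1 = a + b − a·b on (0.6200, 0.9100) = 0.9658
A3 | (A3 | A1) = a + b − a·b on (0.6200, 0.9658) = 0.9870
(A2 & A4) | (A3 | (A3 | A1)) = a + b − a·b on (0.1444, 0.9870) = 0.9889
A2 | A1 = a + b − a·b on (0.7600, 0.9100) = 0.9784
A3 & A5 = a·b on (0.6200, 0.5600) = 0.3472
~(A3 & A5) = 1 − 0.3472 = 0.6528
(A2 | A1) & ~(A3 & A5) = a·b on (0.9784, 0.6528) = 0.6387
((A2 & A4) | (A3 | (A3 | A1))) & ((A2 | A1) & ~(A3 & A5)) = a·b on (0.9889, 0.6387) = 0.6316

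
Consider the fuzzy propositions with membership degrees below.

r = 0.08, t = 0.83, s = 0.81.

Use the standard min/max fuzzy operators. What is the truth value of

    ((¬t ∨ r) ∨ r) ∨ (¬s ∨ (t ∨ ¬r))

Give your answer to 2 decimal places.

¬t = 1 − 0.83 = 0.17
¬t ∨ r = max(a, b) on (0.17, 0.08) = 0.17
(¬t ∨ r) ∨ r = max(a, b) on (0.17, 0.08) = 0.17
¬s = 1 − 0.81 = 0.19
¬r = 1 − 0.08 = 0.92
t ∨ ¬r = max(a, b) on (0.83, 0.92) = 0.92
¬s ∨ (t ∨ ¬r) = max(a, b) on (0.19, 0.92) = 0.92
((¬t ∨ r) ∨ r) ∨ (¬s ∨ (t ∨ ¬r)) = max(a, b) on (0.17, 0.92) = 0.92

0.92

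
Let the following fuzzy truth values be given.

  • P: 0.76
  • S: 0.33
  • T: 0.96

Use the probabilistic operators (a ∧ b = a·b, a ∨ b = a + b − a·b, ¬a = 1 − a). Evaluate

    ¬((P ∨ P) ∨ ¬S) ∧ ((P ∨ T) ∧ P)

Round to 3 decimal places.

P ∨ P = a + b − a·b on (0.7600, 0.7600) = 0.9424
¬S = 1 − 0.3300 = 0.6700
(P ∨ P) ∨ ¬S = a + b − a·b on (0.9424, 0.6700) = 0.9810
¬((P ∨ P) ∨ ¬S) = 1 − 0.9810 = 0.0190
P ∨ T = a + b − a·b on (0.7600, 0.9600) = 0.9904
(P ∨ T) ∧ P = a·b on (0.9904, 0.7600) = 0.7527
¬((P ∨ P) ∨ ¬S) ∧ ((P ∨ T) ∧ P) = a·b on (0.0190, 0.7527) = 0.0143

0.014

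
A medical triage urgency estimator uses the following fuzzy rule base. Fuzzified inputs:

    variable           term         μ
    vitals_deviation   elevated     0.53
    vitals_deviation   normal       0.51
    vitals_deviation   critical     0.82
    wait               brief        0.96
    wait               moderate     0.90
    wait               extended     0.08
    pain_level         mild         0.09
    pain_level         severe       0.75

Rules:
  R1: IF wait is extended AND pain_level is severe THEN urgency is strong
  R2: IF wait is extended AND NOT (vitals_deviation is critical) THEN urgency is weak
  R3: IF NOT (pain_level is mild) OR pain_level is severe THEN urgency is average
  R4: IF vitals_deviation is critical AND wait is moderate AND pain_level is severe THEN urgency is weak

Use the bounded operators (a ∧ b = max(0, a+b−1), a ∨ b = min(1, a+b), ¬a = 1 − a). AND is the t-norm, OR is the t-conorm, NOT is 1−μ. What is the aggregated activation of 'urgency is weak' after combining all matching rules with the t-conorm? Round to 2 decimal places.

R1: extended=0.08, severe=0.75; AND[max(0, a+b−1)] → w = 0.00
R2: extended=0.08, ¬critical=1−0.82=0.18; AND[max(0, a+b−1)] → w = 0.00
R3: ¬mild=1−0.09=0.91, severe=0.75; OR[min(1, a+b)] → w = 1.00
R4: critical=0.82, moderate=0.90, severe=0.75; AND[max(0, a+b−1)] → w = 0.47
Rules with consequent 'weak': {R2, R4} → strengths 0.00, 0.47
Aggregate via t-conorm [min(1, a+b)]: 0.47

0.47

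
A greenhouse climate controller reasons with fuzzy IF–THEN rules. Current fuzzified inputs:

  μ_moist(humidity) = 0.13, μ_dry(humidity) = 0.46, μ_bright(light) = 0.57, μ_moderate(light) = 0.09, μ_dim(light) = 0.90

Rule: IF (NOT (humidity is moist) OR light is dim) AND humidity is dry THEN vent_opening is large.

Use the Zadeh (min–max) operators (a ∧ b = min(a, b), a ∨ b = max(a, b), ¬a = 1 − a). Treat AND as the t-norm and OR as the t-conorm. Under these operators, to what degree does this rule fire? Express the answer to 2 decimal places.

0.46

firing strength: (¬moist=1−0.13=0.87 OR dim=0.90) = 0.90; AND[min(a, b)] with dry=0.46 → w = 0.46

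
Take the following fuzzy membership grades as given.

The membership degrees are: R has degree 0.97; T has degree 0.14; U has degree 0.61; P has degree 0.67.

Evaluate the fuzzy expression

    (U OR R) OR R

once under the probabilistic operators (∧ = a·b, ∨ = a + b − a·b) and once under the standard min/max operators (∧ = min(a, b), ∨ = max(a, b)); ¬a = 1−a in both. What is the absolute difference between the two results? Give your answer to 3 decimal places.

Under probabilistic:
  U OR R = a + b − a·b on (0.6100, 0.9700) = 0.9883
  (U OR R) OR R = a + b − a·b on (0.9883, 0.9700) = 0.9996
  → value = 0.9996
Under standard min/max:
  U OR R = max(a, b) on (0.61, 0.97) = 0.97
  (U OR R) OR R = max(a, b) on (0.97, 0.97) = 0.97
  → value = 0.9700
|0.9996 − 0.9700| = 0.030

0.030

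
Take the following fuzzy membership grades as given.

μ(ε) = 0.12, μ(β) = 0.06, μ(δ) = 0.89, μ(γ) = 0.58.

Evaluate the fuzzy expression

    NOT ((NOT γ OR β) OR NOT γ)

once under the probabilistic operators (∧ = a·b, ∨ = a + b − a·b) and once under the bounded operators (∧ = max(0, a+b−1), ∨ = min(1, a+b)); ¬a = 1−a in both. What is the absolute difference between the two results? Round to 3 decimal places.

Under probabilistic:
  NOT γ = 1 − 0.5800 = 0.4200
  NOT γ OR β = a + b − a·b on (0.4200, 0.0600) = 0.4548
  NOT γ = 1 − 0.5800 = 0.4200
  (NOT γ OR β) OR NOT γ = a + b − a·b on (0.4548, 0.4200) = 0.6838
  NOT ((NOT γ OR β) OR NOT γ) = 1 − 0.6838 = 0.3162
  → value = 0.3162
Under bounded:
  NOT γ = 1 − 0.58 = 0.42
  NOT γ OR β = min(1, a+b) on (0.42, 0.06) = 0.48
  NOT γ = 1 − 0.58 = 0.42
  (NOT γ OR β) OR NOT γ = min(1, a+b) on (0.48, 0.42) = 0.90
  NOT ((NOT γ OR β) OR NOT γ) = 1 − 0.90 = 0.10
  → value = 0.1000
|0.3162 − 0.1000| = 0.216

0.216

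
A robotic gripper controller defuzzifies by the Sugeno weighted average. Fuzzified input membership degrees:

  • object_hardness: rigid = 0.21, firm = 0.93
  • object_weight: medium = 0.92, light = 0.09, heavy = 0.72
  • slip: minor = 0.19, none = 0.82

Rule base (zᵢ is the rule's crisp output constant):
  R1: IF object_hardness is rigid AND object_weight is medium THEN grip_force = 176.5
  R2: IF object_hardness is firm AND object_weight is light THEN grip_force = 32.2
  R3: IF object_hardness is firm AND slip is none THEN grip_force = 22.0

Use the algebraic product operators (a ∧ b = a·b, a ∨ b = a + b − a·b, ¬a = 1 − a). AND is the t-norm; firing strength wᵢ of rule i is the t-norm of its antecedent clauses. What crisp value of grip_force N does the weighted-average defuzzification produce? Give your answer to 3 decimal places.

51.536

R1 (z=176.5): rigid=0.21, medium=0.92; AND[a·b] → w = 0.1932
R2 (z=32.2): firm=0.93, light=0.09; AND[a·b] → w = 0.0837
R3 (z=22.0): firm=0.93, none=0.82; AND[a·b] → w = 0.7626
Weighted average = (0.1932·176.5 + 0.0837·32.2 + 0.7626·22.0) / (0.1932 + 0.0837 + 0.7626)
  = 53.5721 / 1.0395 = 51.536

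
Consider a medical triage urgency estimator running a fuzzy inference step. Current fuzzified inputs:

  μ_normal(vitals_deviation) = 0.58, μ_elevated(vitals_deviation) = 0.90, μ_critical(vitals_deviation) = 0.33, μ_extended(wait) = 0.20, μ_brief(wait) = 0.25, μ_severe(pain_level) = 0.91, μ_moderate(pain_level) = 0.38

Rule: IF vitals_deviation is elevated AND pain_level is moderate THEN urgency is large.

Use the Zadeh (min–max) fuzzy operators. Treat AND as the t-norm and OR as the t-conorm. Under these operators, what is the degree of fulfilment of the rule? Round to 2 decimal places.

firing strength: elevated=0.90, moderate=0.38; AND[min(a, b)] → w = 0.38

0.38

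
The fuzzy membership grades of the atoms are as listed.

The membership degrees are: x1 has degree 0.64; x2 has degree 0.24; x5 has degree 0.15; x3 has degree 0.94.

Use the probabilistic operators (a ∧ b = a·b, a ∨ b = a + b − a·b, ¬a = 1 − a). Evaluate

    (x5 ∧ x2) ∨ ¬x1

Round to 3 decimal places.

x5 ∧ x2 = a·b on (0.1500, 0.2400) = 0.0360
¬x1 = 1 − 0.6400 = 0.3600
(x5 ∧ x2) ∨ ¬x1 = a + b − a·b on (0.0360, 0.3600) = 0.3830

0.383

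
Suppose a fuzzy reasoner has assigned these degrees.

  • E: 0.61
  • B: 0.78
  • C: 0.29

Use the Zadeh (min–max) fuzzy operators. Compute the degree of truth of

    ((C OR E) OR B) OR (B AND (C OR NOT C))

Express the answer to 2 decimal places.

C OR E = max(a, b) on (0.29, 0.61) = 0.61
(C OR E) OR B = max(a, b) on (0.61, 0.78) = 0.78
NOT C = 1 − 0.29 = 0.71
C OR NOT C = max(a, b) on (0.29, 0.71) = 0.71
B AND (C OR NOT C) = min(a, b) on (0.78, 0.71) = 0.71
((C OR E) OR B) OR (B AND (C OR NOT C)) = max(a, b) on (0.78, 0.71) = 0.78

0.78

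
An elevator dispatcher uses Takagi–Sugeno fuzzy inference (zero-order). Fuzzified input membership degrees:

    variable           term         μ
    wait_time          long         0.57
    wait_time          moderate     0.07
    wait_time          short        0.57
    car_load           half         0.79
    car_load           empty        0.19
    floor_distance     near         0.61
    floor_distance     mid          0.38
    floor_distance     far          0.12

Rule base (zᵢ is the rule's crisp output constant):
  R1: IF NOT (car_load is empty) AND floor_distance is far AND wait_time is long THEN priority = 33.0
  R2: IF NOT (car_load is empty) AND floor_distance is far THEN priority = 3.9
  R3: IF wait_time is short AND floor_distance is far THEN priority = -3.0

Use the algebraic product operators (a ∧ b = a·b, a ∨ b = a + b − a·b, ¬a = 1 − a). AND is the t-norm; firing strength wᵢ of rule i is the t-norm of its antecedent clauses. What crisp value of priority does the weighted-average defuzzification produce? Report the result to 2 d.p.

9.06

R1 (z=33.0): ¬empty=1−0.19=0.81, far=0.12, long=0.57; AND[a·b] → w = 0.0554
R2 (z=3.9): ¬empty=1−0.19=0.81, far=0.12; AND[a·b] → w = 0.0972
R3 (z=-3.0): short=0.57, far=0.12; AND[a·b] → w = 0.0684
Weighted average = (0.0554·33.0 + 0.0972·3.9 + 0.0684·-3.0) / (0.0554 + 0.0972 + 0.0684)
  = 2.0022 / 0.2210 = 9.06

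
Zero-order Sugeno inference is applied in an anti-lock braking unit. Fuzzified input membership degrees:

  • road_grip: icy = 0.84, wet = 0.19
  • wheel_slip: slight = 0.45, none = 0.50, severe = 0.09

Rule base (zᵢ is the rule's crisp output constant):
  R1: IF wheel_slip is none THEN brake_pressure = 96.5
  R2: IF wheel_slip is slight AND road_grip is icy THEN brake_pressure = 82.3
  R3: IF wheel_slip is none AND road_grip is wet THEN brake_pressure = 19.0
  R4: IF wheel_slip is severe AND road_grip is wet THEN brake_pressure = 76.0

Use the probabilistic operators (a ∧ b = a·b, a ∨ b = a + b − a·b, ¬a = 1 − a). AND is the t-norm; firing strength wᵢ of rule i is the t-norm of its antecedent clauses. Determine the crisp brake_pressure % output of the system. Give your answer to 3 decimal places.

83.289

R1 (z=96.5): none=0.50 → w = 0.5000
R2 (z=82.3): slight=0.45, icy=0.84; AND[a·b] → w = 0.3780
R3 (z=19.0): none=0.50, wet=0.19; AND[a·b] → w = 0.0950
R4 (z=76.0): severe=0.09, wet=0.19; AND[a·b] → w = 0.0171
Weighted average = (0.5000·96.5 + 0.3780·82.3 + 0.0950·19.0 + 0.0171·76.0) / (0.5000 + 0.3780 + 0.0950 + 0.0171)
  = 82.4640 / 0.9901 = 83.289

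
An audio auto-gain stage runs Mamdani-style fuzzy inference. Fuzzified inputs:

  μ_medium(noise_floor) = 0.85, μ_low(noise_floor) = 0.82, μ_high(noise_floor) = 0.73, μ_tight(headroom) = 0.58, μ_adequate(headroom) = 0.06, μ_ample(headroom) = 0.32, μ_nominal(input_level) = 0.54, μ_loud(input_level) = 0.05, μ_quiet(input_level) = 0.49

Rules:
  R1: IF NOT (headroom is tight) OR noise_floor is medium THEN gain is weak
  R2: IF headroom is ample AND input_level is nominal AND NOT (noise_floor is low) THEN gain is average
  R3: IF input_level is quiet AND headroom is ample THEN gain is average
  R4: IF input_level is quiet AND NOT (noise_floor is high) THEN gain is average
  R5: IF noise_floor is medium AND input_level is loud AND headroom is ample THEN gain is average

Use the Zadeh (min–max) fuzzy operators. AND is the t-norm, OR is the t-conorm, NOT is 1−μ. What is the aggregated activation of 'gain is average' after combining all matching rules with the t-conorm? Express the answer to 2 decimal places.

R1: ¬tight=1−0.58=0.42, medium=0.85; OR[max(a, b)] → w = 0.85
R2: ample=0.32, nominal=0.54, ¬low=1−0.82=0.18; AND[min(a, b)] → w = 0.18
R3: quiet=0.49, ample=0.32; AND[min(a, b)] → w = 0.32
R4: quiet=0.49, ¬high=1−0.73=0.27; AND[min(a, b)] → w = 0.27
R5: medium=0.85, loud=0.05, ample=0.32; AND[min(a, b)] → w = 0.05
Rules with consequent 'average': {R2, R3, R4, R5} → strengths 0.18, 0.32, 0.27, 0.05
Aggregate via t-conorm [max(a, b)]: 0.32

0.32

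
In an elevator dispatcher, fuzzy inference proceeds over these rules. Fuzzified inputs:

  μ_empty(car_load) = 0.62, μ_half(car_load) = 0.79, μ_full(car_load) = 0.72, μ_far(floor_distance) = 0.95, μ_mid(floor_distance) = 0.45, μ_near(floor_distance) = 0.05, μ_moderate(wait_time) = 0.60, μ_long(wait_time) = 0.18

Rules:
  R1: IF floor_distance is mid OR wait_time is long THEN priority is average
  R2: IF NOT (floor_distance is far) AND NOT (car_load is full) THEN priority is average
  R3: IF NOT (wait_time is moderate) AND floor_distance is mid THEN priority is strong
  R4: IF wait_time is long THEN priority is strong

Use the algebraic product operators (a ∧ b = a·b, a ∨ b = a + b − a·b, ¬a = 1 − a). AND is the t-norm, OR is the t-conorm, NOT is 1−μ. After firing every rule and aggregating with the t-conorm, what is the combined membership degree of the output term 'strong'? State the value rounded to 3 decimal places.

0.328

R1: mid=0.45, long=0.18; OR[a + b − a·b] → w = 0.5490
R2: ¬far=1−0.95=0.05, ¬full=1−0.72=0.28; AND[a·b] → w = 0.0140
R3: ¬moderate=1−0.60=0.40, mid=0.45; AND[a·b] → w = 0.1800
R4: long=0.18 → w = 0.1800
Rules with consequent 'strong': {R3, R4} → strengths 0.1800, 0.1800
Aggregate via t-conorm [a + b − a·b]: 0.3276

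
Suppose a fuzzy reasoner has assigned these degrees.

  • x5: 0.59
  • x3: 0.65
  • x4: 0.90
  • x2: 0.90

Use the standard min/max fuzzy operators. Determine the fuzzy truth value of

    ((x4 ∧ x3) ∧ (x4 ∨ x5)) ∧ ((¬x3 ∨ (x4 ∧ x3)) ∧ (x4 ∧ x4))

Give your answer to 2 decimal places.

x4 ∧ x3 = min(a, b) on (0.90, 0.65) = 0.65
x4 ∨ x5 = max(a, b) on (0.90, 0.59) = 0.90
(x4 ∧ x3) ∧ (x4 ∨ x5) = min(a, b) on (0.65, 0.90) = 0.65
¬x3 = 1 − 0.65 = 0.35
x4 ∧ x3 = min(a, b) on (0.90, 0.65) = 0.65
¬x3 ∨ (x4 ∧ x3) = max(a, b) on (0.35, 0.65) = 0.65
x4 ∧ x4 = min(a, b) on (0.90, 0.90) = 0.90
(¬x3 ∨ (x4 ∧ x3)) ∧ (x4 ∧ x4) = min(a, b) on (0.65, 0.90) = 0.65
((x4 ∧ x3) ∧ (x4 ∨ x5)) ∧ ((¬x3 ∨ (x4 ∧ x3)) ∧ (x4 ∧ x4)) = min(a, b) on (0.65, 0.65) = 0.65

0.65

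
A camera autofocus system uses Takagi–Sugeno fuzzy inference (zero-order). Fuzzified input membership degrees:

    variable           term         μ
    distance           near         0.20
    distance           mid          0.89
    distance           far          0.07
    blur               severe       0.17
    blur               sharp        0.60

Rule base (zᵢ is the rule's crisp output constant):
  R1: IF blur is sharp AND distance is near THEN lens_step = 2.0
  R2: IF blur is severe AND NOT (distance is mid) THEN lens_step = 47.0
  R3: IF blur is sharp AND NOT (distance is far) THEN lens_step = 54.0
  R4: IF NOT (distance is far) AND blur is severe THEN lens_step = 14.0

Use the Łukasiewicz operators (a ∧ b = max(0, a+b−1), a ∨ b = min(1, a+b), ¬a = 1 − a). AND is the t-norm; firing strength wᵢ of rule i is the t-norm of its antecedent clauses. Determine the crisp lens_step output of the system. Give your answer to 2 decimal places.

47.65

R1 (z=2.0): sharp=0.60, near=0.20; AND[max(0, a+b−1)] → w = 0.00
R2 (z=47.0): severe=0.17, ¬mid=1−0.89=0.11; AND[max(0, a+b−1)] → w = 0.00
R3 (z=54.0): sharp=0.60, ¬far=1−0.07=0.93; AND[max(0, a+b−1)] → w = 0.53
R4 (z=14.0): ¬far=1−0.07=0.93, severe=0.17; AND[max(0, a+b−1)] → w = 0.10
Weighted average = (0.00·2.0 + 0.00·47.0 + 0.53·54.0 + 0.10·14.0) / (0.00 + 0.00 + 0.53 + 0.10)
  = 30.0200 / 0.6300 = 47.65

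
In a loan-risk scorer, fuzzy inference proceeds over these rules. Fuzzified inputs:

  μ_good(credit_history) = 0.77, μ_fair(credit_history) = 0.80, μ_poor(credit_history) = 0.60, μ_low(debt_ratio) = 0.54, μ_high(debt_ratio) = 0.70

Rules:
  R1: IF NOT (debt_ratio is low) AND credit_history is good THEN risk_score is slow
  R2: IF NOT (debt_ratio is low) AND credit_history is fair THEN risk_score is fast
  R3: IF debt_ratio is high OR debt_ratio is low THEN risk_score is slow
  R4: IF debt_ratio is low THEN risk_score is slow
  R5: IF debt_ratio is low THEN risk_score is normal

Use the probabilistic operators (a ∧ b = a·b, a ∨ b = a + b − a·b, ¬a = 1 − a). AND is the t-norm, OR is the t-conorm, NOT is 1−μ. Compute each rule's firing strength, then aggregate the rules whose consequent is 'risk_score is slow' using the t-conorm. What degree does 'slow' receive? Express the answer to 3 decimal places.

0.959

R1: ¬low=1−0.54=0.46, good=0.77; AND[a·b] → w = 0.3542
R2: ¬low=1−0.54=0.46, fair=0.80; AND[a·b] → w = 0.3680
R3: high=0.70, low=0.54; OR[a + b − a·b] → w = 0.8620
R4: low=0.54 → w = 0.5400
R5: low=0.54 → w = 0.5400
Rules with consequent 'slow': {R1, R3, R4} → strengths 0.3542, 0.8620, 0.5400
Aggregate via t-conorm [a + b − a·b]: 0.9590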